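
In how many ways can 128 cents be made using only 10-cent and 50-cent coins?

We need non-negative integers (x, y) with 10x + 50y = 128.
For each x from 0 to 12, check if (128 - 10x) is a non-negative multiple of 50.
Solutions (x, y): none
Count: 0

0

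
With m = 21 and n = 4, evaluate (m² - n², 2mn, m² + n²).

a = m² - n² = 441 - 16 = 425
b = 2mn = 2·21·4 = 168
c = m² + n² = 441 + 16 = 457
Verify: 425² + 168² = 180625 + 28224 = 208849 = 457² ✓

(425, 168, 457)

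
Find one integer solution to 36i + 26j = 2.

Step 1: Check solvability.
gcd(36, 26) = 2
Since 2 divides 2, solutions exist.

Step 2: Apply extended Euclidean algorithm to find gcd.
We find integers such that 36*x0 + 26*y0 = 2

Step 3: Scale the particular solution.
Multiply by 2/2 = 1:
i = -5, j = 7

Step 4: Verify.
36*(-5) + 26*(7) = 2 = 2 ✓

i = -5, j = 7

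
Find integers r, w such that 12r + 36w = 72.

Step 1: Check solvability.
gcd(12, 36) = 12
Since 12 divides 72, solutions exist.

Step 2: Apply extended Euclidean algorithm to find gcd.
We find integers such that 12*x0 + 36*y0 = 12

Step 3: Scale the particular solution.
Multiply by 72/12 = 6:
r = 6, w = 0

Step 4: Verify.
12*(6) + 36*(0) = 72 = 72 ✓

r = 6, w = 0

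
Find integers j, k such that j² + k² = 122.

We need to find integers j, k > 0 such that j² + k² = 122.
Trying j = 1: k² = 122 - 1² = 122 - 1 = 121
k = 11
Check: 1² + 11² = 1 + 121 = 122 ✓

122 = 1² + 11²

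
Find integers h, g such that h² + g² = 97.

We need to find integers h, g > 0 such that h² + g² = 97.
Trying h = 4: g² = 97 - 4² = 97 - 16 = 81
g = 9
Check: 4² + 9² = 16 + 81 = 97 ✓

97 = 4² + 9²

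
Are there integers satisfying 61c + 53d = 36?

Step 1: Compute gcd(61, 53).
gcd(61, 53) = 1

Step 2: Check divisibility.
Does 1 divide 36? 36 = 1 x 36, so yes.

By the theorem on linear Diophantine equations, 61c + 53d = 36 has integer solutions if and only if gcd(61, 53) divides 36. Since 1 | 36, solutions exist.

Yes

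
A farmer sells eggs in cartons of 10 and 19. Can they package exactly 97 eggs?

We need non-negative a, b with 10a + 19b = 97.
gcd(10, 19) = 1 divides 97.
Try a = 4: 19b = 97 - 40 = 57, so b = 3.
One way: 4 cartons of 10 and 3 cartons of 19.

Yes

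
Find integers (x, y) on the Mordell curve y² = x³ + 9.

Try small integer x values and check whether x³ + 9 is a perfect square.
x = 0: x³ + 9 = 0³ + 9 = 0 + 9 = 9
Is 9 a perfect square? 3² = 9 ✓
So (x, y) = (0, -3) is a solution.

x = 0, y = -3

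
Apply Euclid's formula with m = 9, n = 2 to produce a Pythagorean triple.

a = m² - n² = 9² - 2² = 81 - 4 = 77
b = 2mn = 2·9·2 = 36
c = m² + n² = 81 + 4 = 85
Verify: 77² + 36² = 5929 + 1296 = 7225 = 85² ✓

(77, 36, 85)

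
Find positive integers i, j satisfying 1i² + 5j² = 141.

Try small values of i and check whether (141 - 1i²)/5 is a perfect square.
i = 4: 1·4² = 16, so 5j² = 141 - 16 = 125, giving j² = 25, j = 5.
Check: 1·4² + 5·5² = 16 + 125 = 141 ✓

i = 4, j = 5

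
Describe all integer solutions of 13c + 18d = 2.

Step 1: Compute gcd(13, 18) = 1.
Since 1 divides 2, solutions exist.

Step 2: Find a particular solution using extended Euclidean algorithm.
We get c₀ = 14, d₀ = -10.
Check: 13*14 + 18*-10 = 2 = 2 ✓

Step 3: Write the general solution.
c = 14 + (18/1)t = 14 + 18t
d = -10 - (13/1)t = -10 - 13t
for any integer t.

c = 14 + 18t, d = -10 - 13t for integer t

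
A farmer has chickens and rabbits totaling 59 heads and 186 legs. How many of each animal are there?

Let c = chickens, r = rabbits.
Heads: c + r = 59
Legs: 2c + 4r = 186
From the first equation, c = 59 - r. Substitute:
2(59 - r) + 4r = 186
118 + 2r = 186
r = (186 - 118)/2 = 34
c = 59 - 34 = 25

Chickens: 25, Rabbits: 34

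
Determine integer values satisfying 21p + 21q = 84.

Step 1: Check solvability.
gcd(21, 21) = 21
Since 21 divides 84, solutions exist.

Step 2: Apply extended Euclidean algorithm to find gcd.
We find integers such that 21*x0 + 21*y0 = 21

Step 3: Scale the particular solution.
Multiply by 84/21 = 4:
p = 0, q = 4

Step 4: Verify.
21*(0) + 21*(4) = 84 = 84 ✓

p = 0, q = 4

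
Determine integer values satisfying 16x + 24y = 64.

Step 1: Check solvability.
gcd(16, 24) = 8
Since 8 divides 64, solutions exist.

Step 2: Apply extended Euclidean algorithm to find gcd.
We find integers such that 16*x0 + 24*y0 = 8

Step 3: Scale the particular solution.
Multiply by 64/8 = 8:
x = -8, y = 8

Step 4: Verify.
16*(-8) + 24*(8) = 64 = 64 ✓

x = -8, y = 8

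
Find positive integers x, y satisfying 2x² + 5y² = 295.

Try small values of x and check whether (295 - 2x²)/5 is a perfect square.
x = 5: 2·5² = 50, so 5y² = 295 - 50 = 245, giving y² = 49, y = 7.
Check: 2·5² + 5·7² = 50 + 245 = 295 ✓

x = 5, y = 7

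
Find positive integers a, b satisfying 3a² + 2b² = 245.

Try small values of a and check whether (245 - 3a²)/2 is a perfect square.
a = 9: 3·9² = 243, so 2b² = 245 - 243 = 2, giving b² = 1, b = 1.
Check: 3·9² + 2·1² = 243 + 2 = 245 ✓

a = 9, b = 1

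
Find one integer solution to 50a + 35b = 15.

Step 1: Check solvability.
gcd(50, 35) = 5
Since 5 divides 15, solutions exist.

Step 2: Apply extended Euclidean algorithm to find gcd.
We find integers such that 50*x0 + 35*y0 = 5

Step 3: Scale the particular solution.
Multiply by 15/5 = 3:
a = -6, b = 9

Step 4: Verify.
50*(-6) + 35*(9) = 15 = 15 ✓

a = -6, b = 9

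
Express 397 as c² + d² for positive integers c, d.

We need to find integers c, d > 0 such that c² + d² = 397.
Trying c = 6: d² = 397 - 6² = 397 - 36 = 361
d = 19
Check: 6² + 19² = 36 + 361 = 397 ✓

397 = 6² + 19²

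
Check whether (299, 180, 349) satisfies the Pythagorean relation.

Compute a² + b²:
299² + 180² = 89401 + 32400 = 121801
Compute c²:
349² = 121801
Since 121801 = 121801, it is a Pythagorean triple.

Yes, it is a Pythagorean triple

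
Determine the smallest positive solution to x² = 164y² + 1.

We seek the smallest positive integers (x, y) with x² - 164y² = 1, i.e., x² = 164y² + 1.
Try successive y values:
y = 1: x² = 164·1² + 1 = 165, not a perfect square
y = 2: x² = 164·2² + 1 = 657, not a perfect square
y = 3: x² = 164·3² + 1 = 1477, not a perfect square
... continuing the search (or via continued fractions) ...
y = 160: x² = 164·160² + 1 = 4198401, x = 2049 ✓

Verify: 2049² - 164·160² = 4198401 - 4198400 = 1 ✓

x = 2049, y = 160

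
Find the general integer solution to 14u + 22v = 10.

Step 1: Compute gcd(14, 22) = 2.
Since 2 divides 10, solutions exist.

Step 2: Find a particular solution using extended Euclidean algorithm.
We get u₀ = -15, v₀ = 10.
Check: 14*-15 + 22*10 = 10 = 10 ✓

Step 3: Write the general solution.
u = -15 + (22/2)t = -15 + 11t
v = 10 - (14/2)t = 10 - 7t
for any integer t.

u = -15 + 11t, v = 10 - 7t for integer t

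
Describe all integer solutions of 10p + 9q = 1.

Step 1: Compute gcd(10, 9) = 1.
Since 1 divides 1, solutions exist.

Step 2: Find a particular solution using extended Euclidean algorithm.
We get p₀ = 1, q₀ = -1.
Check: 10*1 + 9*-1 = 1 = 1 ✓

Step 3: Write the general solution.
p = 1 + (9/1)t = 1 + 9t
q = -1 - (10/1)t = -1 - 10t
for any integer t.

p = 1 + 9t, q = -1 - 10t for integer t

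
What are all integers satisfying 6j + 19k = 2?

Step 1: Compute gcd(6, 19) = 1.
Since 1 divides 2, solutions exist.

Step 2: Find a particular solution using extended Euclidean algorithm.
We get j₀ = -6, k₀ = 2.
Check: 6*-6 + 19*2 = 2 = 2 ✓

Step 3: Write the general solution.
j = -6 + (19/1)t = -6 + 19t
k = 2 - (6/1)t = 2 - 6t
for any integer t.

j = -6 + 19t, k = 2 - 6t for integer t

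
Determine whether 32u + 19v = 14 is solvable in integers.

Step 1: Compute gcd(32, 19).
gcd(32, 19) = 1

Step 2: Check divisibility.
Does 1 divide 14? 14 = 1 x 14, so yes.

By the theorem on linear Diophantine equations, 32u + 19v = 14 has integer solutions if and only if gcd(32, 19) divides 14. Since 1 | 14, solutions exist.

Yes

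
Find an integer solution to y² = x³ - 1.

Try small integer x values and check whether x³ - 1 is a perfect square.
x = 1: x³ - 1 = 1³ - 1 = 1 - 1 = 0
Is 0 a perfect square? 0² = 0 ✓
So (x, y) = (1, 0) is a solution.

x = 1, y = 0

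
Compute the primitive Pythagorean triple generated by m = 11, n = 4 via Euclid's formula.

a = m² - n² = 11² - 4² = 121 - 16 = 105
b = 2mn = 2·11·4 = 88
c = m² + n² = 121 + 16 = 137
Verify: 105² + 88² = 11025 + 7744 = 18769 = 137² ✓

(105, 88, 137)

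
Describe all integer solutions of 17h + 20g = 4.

Step 1: Compute gcd(17, 20) = 1.
Since 1 divides 4, solutions exist.

Step 2: Find a particular solution using extended Euclidean algorithm.
We get h₀ = -28, g₀ = 24.
Check: 17*-28 + 20*24 = 4 = 4 ✓

Step 3: Write the general solution.
h = -28 + (20/1)t = -28 + 20t
g = 24 - (17/1)t = 24 - 17t
for any integer t.

h = -28 + 20t, g = 24 - 17t for integer t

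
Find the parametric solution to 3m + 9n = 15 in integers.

Step 1: Compute gcd(3, 9) = 3.
Since 3 divides 15, solutions exist.

Step 2: Find a particular solution using extended Euclidean algorithm.
We get m₀ = 5, n₀ = 0.
Check: 3*5 + 9*0 = 15 = 15 ✓

Step 3: Write the general solution.
m = 5 + (9/3)t = 5 + 3t
n = 0 - (3/3)t = 0 - 1t
for any integer t.

m = 5 + 3t, n = 0 - 1t for integer t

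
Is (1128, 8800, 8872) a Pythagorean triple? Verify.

Compute a² + b² = 1128² + 8800² = 1272384 + 77440000 = 78712384
Compute c² = 8872² = 78712384
Since 78712384 = 78712384, confirmed.

Yes, it is a Pythagorean triple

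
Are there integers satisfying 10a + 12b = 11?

Step 1: Compute gcd(10, 12).
gcd(10, 12) = 2

Step 2: Check divisibility.
Does 2 divide 11? 11 = 2 x 5 + 1, so no.

By the theorem on linear Diophantine equations, 10a + 12b = 11 has integer solutions if and only if gcd(10, 12) divides 11. Since 2 does not divide 11, no solutions exist.

No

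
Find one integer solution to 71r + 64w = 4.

Step 1: Check solvability.
gcd(71, 64) = 1
Since 1 divides 4, solutions exist.

Step 2: Apply extended Euclidean algorithm to find gcd.
We find integers such that 71*x0 + 64*y0 = 1

Step 3: Scale the particular solution.
Multiply by 4/1 = 4:
r = -36, w = 40

Step 4: Verify.
71*(-36) + 64*(40) = 4 = 4 ✓

r = -36, w = 40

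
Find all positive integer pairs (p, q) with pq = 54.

The positive divisors of 54 are: 1, 2, 3, 6, 9, 18, 27, 54.
Each divisor d gives the pair (d, 54/d):
(1, 54), (2, 27), (3, 18), (6, 9), (9, 6), (18, 3), (27, 2), (54, 1)

(1, 54), (2, 27), (3, 18), (6, 9), (9, 6), (18, 3), (27, 2), (54, 1)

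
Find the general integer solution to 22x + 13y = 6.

Step 1: Compute gcd(22, 13) = 1.
Since 1 divides 6, solutions exist.

Step 2: Find a particular solution using extended Euclidean algorithm.
We get x₀ = 18, y₀ = -30.
Check: 22*18 + 13*-30 = 6 = 6 ✓

Step 3: Write the general solution.
x = 18 + (13/1)t = 18 + 13t
y = -30 - (22/1)t = -30 - 22t
for any integer t.

x = 18 + 13t, y = -30 - 22t for integer t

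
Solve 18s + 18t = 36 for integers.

Step 1: Check solvability.
gcd(18, 18) = 18
Since 18 divides 36, solutions exist.

Step 2: Apply extended Euclidean algorithm to find gcd.
We find integers such that 18*x0 + 18*y0 = 18

Step 3: Scale the particular solution.
Multiply by 36/18 = 2:
s = 0, t = 2

Step 4: Verify.
18*(0) + 18*(2) = 36 = 36 ✓

s = 0, t = 2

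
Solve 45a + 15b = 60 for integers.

Step 1: Check solvability.
gcd(45, 15) = 15
Since 15 divides 60, solutions exist.

Step 2: Apply extended Euclidean algorithm to find gcd.
We find integers such that 45*x0 + 15*y0 = 15

Step 3: Scale the particular solution.
Multiply by 60/15 = 4:
a = 0, b = 4

Step 4: Verify.
45*(0) + 15*(4) = 60 = 60 ✓

a = 0, b = 4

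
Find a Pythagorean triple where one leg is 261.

We need the other leg and hypotenuse such that 261² + x² = c².
Take x = 380, c = 461: 261² + 380² = 68121 + 144400 = 212521 = 461² ✓
Triple: (261, 380, 461)

(261, 380, 461)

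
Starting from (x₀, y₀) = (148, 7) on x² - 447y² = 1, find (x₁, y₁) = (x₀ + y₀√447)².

Solutions to x² - Dy² = 1 are generated by powers of (x₀ + y₀√D).
The next solution satisfies x₁ + y₁√447 = (x₀ + y₀√447)², giving:
x₁ = x₀² + 447y₀² = 148² + 447·7² = 21904 + 21903 = 43807
y₁ = 2x₀y₀ = 2·148·7 = 2072

Verify: 43807² - 447·2072² = 1919053249 - 1919053248 = 1 ✓

x = 43807, y = 2072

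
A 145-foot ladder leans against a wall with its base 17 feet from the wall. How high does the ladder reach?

The ladder, wall, and ground form a right triangle with hypotenuse 145 and one leg 17.
By the Pythagorean theorem: h² = 145² - 17² = 21025 - 289 = 20736
h = √20736 = 144 feet

144 feet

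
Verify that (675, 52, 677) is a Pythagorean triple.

Compute a² + b² = 675² + 52² = 455625 + 2704 = 458329
Compute c² = 677² = 458329
Since 458329 = 458329, confirmed.

Yes, it is a Pythagorean triple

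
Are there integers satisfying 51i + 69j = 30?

Step 1: Compute gcd(51, 69).
gcd(51, 69) = 3

Step 2: Check divisibility.
Does 3 divide 30? 30 = 3 x 10, so yes.

By the theorem on linear Diophantine equations, 51i + 69j = 30 has integer solutions if and only if gcd(51, 69) divides 30. Since 3 | 30, solutions exist.

Yes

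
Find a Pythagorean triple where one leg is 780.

We need the other leg and hypotenuse such that 780² + x² = c².
Take x = 451, c = 901: 780² + 451² = 608400 + 203401 = 811801 = 901² ✓
Triple: (451, 780, 901)

(451, 780, 901)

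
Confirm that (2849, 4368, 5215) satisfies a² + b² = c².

Compute a² + b² = 2849² + 4368² = 8116801 + 19079424 = 27196225
Compute c² = 5215² = 27196225
Since 27196225 = 27196225, confirmed.

Yes, it is a Pythagorean triple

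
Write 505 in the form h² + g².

We need to find integers h, g > 0 such that h² + g² = 505.
Trying h = 8: g² = 505 - 8² = 505 - 64 = 441
g = 21
Check: 8² + 21² = 64 + 441 = 505 ✓

505 = 8² + 21²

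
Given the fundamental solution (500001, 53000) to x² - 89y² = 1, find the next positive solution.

Solutions to x² - Dy² = 1 are generated by powers of (x₀ + y₀√D).
The next solution satisfies x₁ + y₁√89 = (x₀ + y₀√89)², giving:
x₁ = x₀² + 89y₀² = 500001² + 89·53000² = 250001000001 + 250001000000 = 500002000001
y₁ = 2x₀y₀ = 2·500001·53000 = 53000106000

Verify: 500002000001² - 89·53000106000² = 250002000005000004000001 - 250002000005000004000000 = 1 ✓

x = 500002000001, y = 53000106000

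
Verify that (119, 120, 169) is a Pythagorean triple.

Compute a² + b²:
119² + 120² = 14161 + 14400 = 28561
Compute c²:
169² = 28561
Since 28561 = 28561, it is a Pythagorean triple.

Yes, it is a Pythagorean triple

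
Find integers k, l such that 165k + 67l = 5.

Step 1: Check solvability.
gcd(165, 67) = 1
Since 1 divides 5, solutions exist.

Step 2: Apply extended Euclidean algorithm to find gcd.
We find integers such that 165*x0 + 67*y0 = 1

Step 3: Scale the particular solution.
Multiply by 5/1 = 5:
k = 65, l = -160

Step 4: Verify.
165*(65) + 67*(-160) = 5 = 5 ✓

k = 65, l = -160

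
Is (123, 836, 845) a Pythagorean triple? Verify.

Compute a² + b² = 123² + 836² = 15129 + 698896 = 714025
Compute c² = 845² = 714025
Since 714025 = 714025, confirmed.

Yes, it is a Pythagorean triple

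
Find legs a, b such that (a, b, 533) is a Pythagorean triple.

We need a² + b² = 533² = 284089.
Trying: 525² + 92² = 275625 + 8464 = 284089 ✓

(525, 92, 533)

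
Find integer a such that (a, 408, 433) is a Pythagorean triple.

a² = c² - b² = 433² - 408² = 187489 - 166464 = 21025
a = sqrt(21025) = 145

145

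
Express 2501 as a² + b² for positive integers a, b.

We need to find integers a, b > 0 such that a² + b² = 2501.
Trying a = 1: b² = 2501 - 1² = 2501 - 1 = 2500
b = 50
Check: 1² + 50² = 1 + 2500 = 2501 ✓

2501 = 1² + 50²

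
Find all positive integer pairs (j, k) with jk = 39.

The positive divisors of 39 are: 1, 3, 13, 39.
Each divisor d gives the pair (d, 39/d):
(1, 39), (3, 13), (13, 3), (39, 1)

(1, 39), (3, 13), (13, 3), (39, 1)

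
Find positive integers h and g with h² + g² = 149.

We need to find integers h, g > 0 such that h² + g² = 149.
Trying h = 7: g² = 149 - 7² = 149 - 49 = 100
g = 10
Check: 7² + 10² = 49 + 100 = 149 ✓

149 = 7² + 10²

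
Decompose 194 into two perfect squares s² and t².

We need to find integers s, t > 0 such that s² + t² = 194.
Trying s = 5: t² = 194 - 5² = 194 - 25 = 169
t = 13
Check: 5² + 13² = 25 + 169 = 194 ✓

194 = 5² + 13²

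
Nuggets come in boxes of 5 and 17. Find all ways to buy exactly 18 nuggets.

We need non-negative integers (x, y) with 5x + 17y = 18.
For each x in 0..3, check if 18 - 5x is a non-negative multiple of 17.
No x yields an integer y ≥ 0.

No solution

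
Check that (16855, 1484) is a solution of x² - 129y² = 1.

Compute x² = 16855² = 284091025
Compute 129y² = 129·1484² = 129·2202256 = 284091024
x² - 129y² = 284091025 - 284091024 = 1
Since this equals 1, (16855, 1484) is a solution.

Yes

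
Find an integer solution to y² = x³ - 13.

Try small integer x values and check whether x³ - 13 is a perfect square.
x = 17: x³ - 13 = 17³ - 13 = 4913 - 13 = 4900
Is 4900 a perfect square? 70² = 4900 ✓
So (x, y) = (17, -70) is a solution.

x = 17, y = -70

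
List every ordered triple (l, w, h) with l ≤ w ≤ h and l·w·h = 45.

Iterate l from 1 to ⌊45^(1/3)⌋. For each l dividing 45, iterate w ≥ l with w dividing 45/l, and set h = 45/(l·w).
Triples found (4): (1×1×45), (1×3×15), (1×5×9), (3×3×5)

(1×1×45), (1×3×15), (1×5×9), (3×3×5)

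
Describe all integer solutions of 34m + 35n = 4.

Step 1: Compute gcd(34, 35) = 1.
Since 1 divides 4, solutions exist.

Step 2: Find a particular solution using extended Euclidean algorithm.
We get m₀ = -4, n₀ = 4.
Check: 34*-4 + 35*4 = 4 = 4 ✓

Step 3: Write the general solution.
m = -4 + (35/1)t = -4 + 35t
n = 4 - (34/1)t = 4 - 34t
for any integer t.

m = -4 + 35t, n = 4 - 34t for integer t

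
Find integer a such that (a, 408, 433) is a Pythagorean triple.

a² = c² - b² = 433² - 408² = 187489 - 166464 = 21025
a = sqrt(21025) = 145

145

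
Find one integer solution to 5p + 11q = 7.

Step 1: Check solvability.
gcd(5, 11) = 1
Since 1 divides 7, solutions exist.

Step 2: Apply extended Euclidean algorithm to find gcd.
We find integers such that 5*x0 + 11*y0 = 1

Step 3: Scale the particular solution.
Multiply by 7/1 = 7:
p = -14, q = 7

Step 4: Verify.
5*(-14) + 11*(7) = 7 = 7 ✓

p = -14, q = 7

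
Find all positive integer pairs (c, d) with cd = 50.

The positive divisors of 50 are: 1, 2, 5, 10, 25, 50.
Each divisor d gives the pair (d, 50/d):
(1, 50), (2, 25), (5, 10), (10, 5), (25, 2), (50, 1)

(1, 50), (2, 25), (5, 10), (10, 5), (25, 2), (50, 1)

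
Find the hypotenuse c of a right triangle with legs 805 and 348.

c² = a² + b² = 805² + 348² = 648025 + 121104 = 769129
c = sqrt(769129) = 877

877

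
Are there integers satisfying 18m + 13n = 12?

Step 1: Compute gcd(18, 13).
gcd(18, 13) = 1

Step 2: Check divisibility.
Does 1 divide 12? 12 = 1 x 12, so yes.

By the theorem on linear Diophantine equations, 18m + 13n = 12 has integer solutions if and only if gcd(18, 13) divides 12. Since 1 | 12, solutions exist.

Yes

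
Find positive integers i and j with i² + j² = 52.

We need to find integers i, j > 0 such that i² + j² = 52.
Trying i = 4: j² = 52 - 4² = 52 - 16 = 36
j = 6
Check: 4² + 6² = 16 + 36 = 52 ✓

52 = 4² + 6²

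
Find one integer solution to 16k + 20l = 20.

Step 1: Check solvability.
gcd(16, 20) = 4
Since 4 divides 20, solutions exist.

Step 2: Apply extended Euclidean algorithm to find gcd.
We find integers such that 16*x0 + 20*y0 = 4

Step 3: Scale the particular solution.
Multiply by 20/4 = 5:
k = -5, l = 5

Step 4: Verify.
16*(-5) + 20*(5) = 20 = 20 ✓

k = -5, l = 5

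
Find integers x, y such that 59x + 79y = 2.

Step 1: Check solvability.
gcd(59, 79) = 1
Since 1 divides 2, solutions exist.

Step 2: Apply extended Euclidean algorithm to find gcd.
We find integers such that 59*x0 + 79*y0 = 1

Step 3: Scale the particular solution.
Multiply by 2/1 = 2:
x = -8, y = 6

Step 4: Verify.
59*(-8) + 79*(6) = 2 = 2 ✓

x = -8, y = 6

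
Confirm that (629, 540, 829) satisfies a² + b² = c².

Compute a² + b² = 629² + 540² = 395641 + 291600 = 687241
Compute c² = 829² = 687241
Since 687241 = 687241, confirmed.

Yes, it is a Pythagorean triple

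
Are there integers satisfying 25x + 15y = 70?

Step 1: Compute gcd(25, 15).
gcd(25, 15) = 5

Step 2: Check divisibility.
Does 5 divide 70? 70 = 5 x 14, so yes.

By the theorem on linear Diophantine equations, 25x + 15y = 70 has integer solutions if and only if gcd(25, 15) divides 70. Since 5 | 70, solutions exist.

Yes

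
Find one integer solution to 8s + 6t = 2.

Step 1: Check solvability.
gcd(8, 6) = 2
Since 2 divides 2, solutions exist.

Step 2: Apply extended Euclidean algorithm to find gcd.
We find integers such that 8*x0 + 6*y0 = 2

Step 3: Scale the particular solution.
Multiply by 2/2 = 1:
s = 1, t = -1

Step 4: Verify.
8*(1) + 6*(-1) = 2 = 2 ✓

s = 1, t = -1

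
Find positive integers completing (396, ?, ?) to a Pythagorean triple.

We need the other leg and hypotenuse such that 396² + x² = c².
Take x = 403, c = 565: 396² + 403² = 156816 + 162409 = 319225 = 565² ✓
Triple: (403, 396, 565)

(403, 396, 565)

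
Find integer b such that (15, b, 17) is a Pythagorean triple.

b² = c² - a² = 17² - 15² = 289 - 225 = 64
b = sqrt(64) = 8

8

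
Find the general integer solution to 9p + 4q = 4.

Step 1: Compute gcd(9, 4) = 1.
Since 1 divides 4, solutions exist.

Step 2: Find a particular solution using extended Euclidean algorithm.
We get p₀ = 4, q₀ = -8.
Check: 9*4 + 4*-8 = 4 = 4 ✓

Step 3: Write the general solution.
p = 4 + (4/1)t = 4 + 4t
q = -8 - (9/1)t = -8 - 9t
for any integer t.

p = 4 + 4t, q = -8 - 9t for integer t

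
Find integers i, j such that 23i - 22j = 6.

Step 1: Check solvability.
gcd(23, 22) = 1
Since 1 divides 6, solutions exist.

Step 2: Apply extended Euclidean algorithm to find gcd.
We find integers such that 23*x0 + 22*y0 = 1

Step 3: Scale the particular solution.
Multiply by 6/1 = 6:
i = 6, j = 6

Step 4: Verify.
23*(6) - 22*(6) = 6 = 6 ✓

i = 6, j = 6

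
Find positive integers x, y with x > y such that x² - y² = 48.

Factor: x² - y² = (x+y)(x-y) = 48.
We need two factors of 48 with the same parity.
Use x+y = 24 and x-y = 2 (product 24·2 = 48).
Adding: 2x = 26, so x = 13.
Subtracting: 2y = 22, so y = 11.
Check: 13² - 11² = 169 - 121 = 48 ✓

x = 13, y = 11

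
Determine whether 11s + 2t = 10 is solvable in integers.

Step 1: Compute gcd(11, 2).
gcd(11, 2) = 1

Step 2: Check divisibility.
Does 1 divide 10? 10 = 1 x 10, so yes.

By the theorem on linear Diophantine equations, 11s + 2t = 10 has integer solutions if and only if gcd(11, 2) divides 10. Since 1 | 10, solutions exist.

Yes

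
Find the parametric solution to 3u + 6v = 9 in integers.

Step 1: Compute gcd(3, 6) = 3.
Since 3 divides 9, solutions exist.

Step 2: Find a particular solution using extended Euclidean algorithm.
We get u₀ = 3, v₀ = 0.
Check: 3*3 + 6*0 = 9 = 9 ✓

Step 3: Write the general solution.
u = 3 + (6/3)t = 3 + 2t
v = 0 - (3/3)t = 0 - 1t
for any integer t.

u = 3 + 2t, v = 0 - 1t for integer t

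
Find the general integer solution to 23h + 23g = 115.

Step 1: Compute gcd(23, 23) = 23.
Since 23 divides 115, solutions exist.

Step 2: Find a particular solution using extended Euclidean algorithm.
We get h₀ = 0, g₀ = 5.
Check: 23*0 + 23*5 = 115 = 115 ✓

Step 3: Write the general solution.
h = 0 + (23/23)t = 0 + 1t
g = 5 - (23/23)t = 5 - 1t
for any integer t.

h = 0 + 1t, g = 5 - 1t for integer t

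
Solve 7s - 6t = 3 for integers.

Step 1: Check solvability.
gcd(7, 6) = 1
Since 1 divides 3, solutions exist.

Step 2: Apply extended Euclidean algorithm to find gcd.
We find integers such that 7*x0 + 6*y0 = 1

Step 3: Scale the particular solution.
Multiply by 3/1 = 3:
s = 3, t = 3

Step 4: Verify.
7*(3) - 6*(3) = 3 = 3 ✓

s = 3, t = 3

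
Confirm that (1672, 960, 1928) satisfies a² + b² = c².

Compute a² + b² = 1672² + 960² = 2795584 + 921600 = 3717184
Compute c² = 1928² = 3717184
Since 3717184 = 3717184, confirmed.

Yes, it is a Pythagorean triple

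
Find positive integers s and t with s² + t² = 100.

We need to find integers s, t > 0 such that s² + t² = 100.
Trying s = 6: t² = 100 - 6² = 100 - 36 = 64
t = 8
Check: 6² + 8² = 36 + 64 = 100 ✓

100 = 6² + 8²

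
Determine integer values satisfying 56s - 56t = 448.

Step 1: Check solvability.
gcd(56, 56) = 56
Since 56 divides 448, solutions exist.

Step 2: Apply extended Euclidean algorithm to find gcd.
We find integers such that 56*x0 + 56*y0 = 56

Step 3: Scale the particular solution.
Multiply by 448/56 = 8:
s = 0, t = -8

Step 4: Verify.
56*(0) - 56*(-8) = 448 = 448 ✓

s = 0, t = -8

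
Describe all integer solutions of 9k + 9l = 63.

Step 1: Compute gcd(9, 9) = 9.
Since 9 divides 63, solutions exist.

Step 2: Find a particular solution using extended Euclidean algorithm.
We get k₀ = 0, l₀ = 7.
Check: 9*0 + 9*7 = 63 = 63 ✓

Step 3: Write the general solution.
k = 0 + (9/9)t = 0 + 1t
l = 7 - (9/9)t = 7 - 1t
for any integer t.

k = 0 + 1t, l = 7 - 1t for integer t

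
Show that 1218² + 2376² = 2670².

Compute a² + b² = 1218² + 2376² = 1483524 + 5645376 = 7128900
Compute c² = 2670² = 7128900
Since 7128900 = 7128900, confirmed.

Yes, it is a Pythagorean triple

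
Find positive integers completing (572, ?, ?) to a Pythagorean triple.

We need the other leg and hypotenuse such that 572² + x² = c².
Take x = 315, c = 653: 572² + 315² = 327184 + 99225 = 426409 = 653² ✓
Triple: (315, 572, 653)

(315, 572, 653)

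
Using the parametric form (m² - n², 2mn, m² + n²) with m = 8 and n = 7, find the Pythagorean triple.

a = m² - n² = 64 - 49 = 15
b = 2mn = 2·8·7 = 112
c = m² + n² = 64 + 49 = 113
Verify: 15² + 112² = 225 + 12544 = 12769 = 113² ✓

(15, 112, 113)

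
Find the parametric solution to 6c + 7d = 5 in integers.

Step 1: Compute gcd(6, 7) = 1.
Since 1 divides 5, solutions exist.

Step 2: Find a particular solution using extended Euclidean algorithm.
We get c₀ = -5, d₀ = 5.
Check: 6*-5 + 7*5 = 5 = 5 ✓

Step 3: Write the general solution.
c = -5 + (7/1)t = -5 + 7t
d = 5 - (6/1)t = 5 - 6t
for any integer t.

c = -5 + 7t, d = 5 - 6t for integer t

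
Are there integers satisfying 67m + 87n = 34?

Step 1: Compute gcd(67, 87).
gcd(67, 87) = 1

Step 2: Check divisibility.
Does 1 divide 34? 34 = 1 x 34, so yes.

By the theorem on linear Diophantine equations, 67m + 87n = 34 has integer solutions if and only if gcd(67, 87) divides 34. Since 1 | 34, solutions exist.

Yes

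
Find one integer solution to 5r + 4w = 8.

Step 1: Check solvability.
gcd(5, 4) = 1
Since 1 divides 8, solutions exist.

Step 2: Apply extended Euclidean algorithm to find gcd.
We find integers such that 5*x0 + 4*y0 = 1

Step 3: Scale the particular solution.
Multiply by 8/1 = 8:
r = 8, w = -8

Step 4: Verify.
5*(8) + 4*(-8) = 8 = 8 ✓

r = 8, w = -8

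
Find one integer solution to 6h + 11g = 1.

Step 1: Check solvability.
gcd(6, 11) = 1
Since 1 divides 1, solutions exist.

Step 2: Apply extended Euclidean algorithm to find gcd.
We find integers such that 6*x0 + 11*y0 = 1

Step 3: Scale the particular solution.
Multiply by 1/1 = 1:
h = 2, g = -1

Step 4: Verify.
6*(2) + 11*(-1) = 1 = 1 ✓

h = 2, g = -1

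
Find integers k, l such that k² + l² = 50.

We need to find integers k, l > 0 such that k² + l² = 50.
Trying k = 1: l² = 50 - 1² = 50 - 1 = 49
l = 7
Check: 1² + 7² = 1 + 49 = 50 ✓

50 = 1² + 7²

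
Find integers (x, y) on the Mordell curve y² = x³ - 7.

Try small integer x values and check whether x³ - 7 is a perfect square.
x = 2: x³ - 7 = 2³ - 7 = 8 - 7 = 1
Is 1 a perfect square? 1² = 1 ✓
So (x, y) = (2, -1) is a solution.

x = 2, y = -1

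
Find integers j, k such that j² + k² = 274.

We need to find integers j, k > 0 such that j² + k² = 274.
Trying j = 7: k² = 274 - 7² = 274 - 49 = 225
k = 15
Check: 7² + 15² = 49 + 225 = 274 ✓

274 = 7² + 15²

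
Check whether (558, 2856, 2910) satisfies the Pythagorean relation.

Compute a² + b²:
558² + 2856² = 311364 + 8156736 = 8468100
Compute c²:
2910² = 8468100
Since 8468100 = 8468100, it is a Pythagorean triple.

Yes, it is a Pythagorean triple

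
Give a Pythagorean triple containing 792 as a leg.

We need the other leg and hypotenuse such that 792² + x² = c².
Take x = 2850, c = 2958: 792² + 2850² = 627264 + 8122500 = 8749764 = 2958² ✓
Triple: (2850, 792, 2958)

(2850, 792, 2958)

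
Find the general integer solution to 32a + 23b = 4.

Step 1: Compute gcd(32, 23) = 1.
Since 1 divides 4, solutions exist.

Step 2: Find a particular solution using extended Euclidean algorithm.
We get a₀ = -20, b₀ = 28.
Check: 32*-20 + 23*28 = 4 = 4 ✓

Step 3: Write the general solution.
a = -20 + (23/1)t = -20 + 23t
b = 28 - (32/1)t = 28 - 32t
for any integer t.

a = -20 + 23t, b = 28 - 32t for integer t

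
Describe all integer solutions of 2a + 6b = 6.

Step 1: Compute gcd(2, 6) = 2.
Since 2 divides 6, solutions exist.

Step 2: Find a particular solution using extended Euclidean algorithm.
We get a₀ = 3, b₀ = 0.
Check: 2*3 + 6*0 = 6 = 6 ✓

Step 3: Write the general solution.
a = 3 + (6/2)t = 3 + 3t
b = 0 - (2/2)t = 0 - 1t
for any integer t.

a = 3 + 3t, b = 0 - 1t for integer t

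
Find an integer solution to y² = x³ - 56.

Try small integer x values and check whether x³ - 56 is a perfect square.
x = 18: x³ - 56 = 18³ - 56 = 5832 - 56 = 5776
Is 5776 a perfect square? 76² = 5776 ✓
So (x, y) = (18, -76) is a solution.

x = 18, y = -76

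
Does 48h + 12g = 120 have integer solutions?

Step 1: Compute gcd(48, 12).
gcd(48, 12) = 12

Step 2: Check divisibility.
Does 12 divide 120? 120 = 12 x 10, so yes.

By the theorem on linear Diophantine equations, 48h + 12g = 120 has integer solutions if and only if gcd(48, 12) divides 120. Since 12 | 120, solutions exist.

Yes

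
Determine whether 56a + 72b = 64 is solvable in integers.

Step 1: Compute gcd(56, 72).
gcd(56, 72) = 8

Step 2: Check divisibility.
Does 8 divide 64? 64 = 8 x 8, so yes.

By the theorem on linear Diophantine equations, 56a + 72b = 64 has integer solutions if and only if gcd(56, 72) divides 64. Since 8 | 64, solutions exist.

Yes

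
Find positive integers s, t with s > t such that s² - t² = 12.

Factor: s² - t² = (s+t)(s-t) = 12.
We need two factors of 12 with the same parity.
Use s+t = 6 and s-t = 2 (product 6·2 = 12).
Adding: 2s = 8, so s = 4.
Subtracting: 2t = 4, so t = 2.
Check: 4² - 2² = 16 - 4 = 12 ✓

s = 4, t = 2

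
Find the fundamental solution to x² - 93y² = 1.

We seek the smallest positive integers (x, y) with x² - 93y² = 1, i.e., x² = 93y² + 1.
Try successive y values:
y = 1: x² = 93·1² + 1 = 94, not a perfect square
y = 2: x² = 93·2² + 1 = 373, not a perfect square
y = 3: x² = 93·3² + 1 = 838, not a perfect square
... continuing the search (or via continued fractions) ...
y = 1260: x² = 93·1260² + 1 = 147646801, x = 12151 ✓

Verify: 12151² - 93·1260² = 147646801 - 147646800 = 1 ✓

x = 12151, y = 1260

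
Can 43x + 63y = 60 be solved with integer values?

Step 1: Compute gcd(43, 63).
gcd(43, 63) = 1

Step 2: Check divisibility.
Does 1 divide 60? 60 = 1 x 60, so yes.

By the theorem on linear Diophantine equations, 43x + 63y = 60 has integer solutions if and only if gcd(43, 63) divides 60. Since 1 | 60, solutions exist.

Yes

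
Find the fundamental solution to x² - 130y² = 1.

We seek the smallest positive integers (x, y) with x² - 130y² = 1, i.e., x² = 130y² + 1.
Try successive y values:
y = 1: x² = 130·1² + 1 = 131, not a perfect square
y = 2: x² = 130·2² + 1 = 521, not a perfect square
y = 3: x² = 130·3² + 1 = 1171, not a perfect square
... continuing the search (or via continued fractions) ...
y = 570: x² = 130·570² + 1 = 42237001, x = 6499 ✓

Verify: 6499² - 130·570² = 42237001 - 42237000 = 1 ✓

x = 6499, y = 570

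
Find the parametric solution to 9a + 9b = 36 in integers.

Step 1: Compute gcd(9, 9) = 9.
Since 9 divides 36, solutions exist.

Step 2: Find a particular solution using extended Euclidean algorithm.
We get a₀ = 0, b₀ = 4.
Check: 9*0 + 9*4 = 36 = 36 ✓

Step 3: Write the general solution.
a = 0 + (9/9)t = 0 + 1t
b = 4 - (9/9)t = 4 - 1t
for any integer t.

a = 0 + 1t, b = 4 - 1t for integer t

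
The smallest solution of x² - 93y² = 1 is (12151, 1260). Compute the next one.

Solutions to x² - Dy² = 1 are generated by powers of (x₀ + y₀√D).
The next solution satisfies x₁ + y₁√93 = (x₀ + y₀√93)², giving:
x₁ = x₀² + 93y₀² = 12151² + 93·1260² = 147646801 + 147646800 = 295293601
y₁ = 2x₀y₀ = 2·12151·1260 = 30620520

Verify: 295293601² - 93·30620520² = 87198310791547201 - 87198310791547200 = 1 ✓

x = 295293601, y = 30620520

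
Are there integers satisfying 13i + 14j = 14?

Step 1: Compute gcd(13, 14).
gcd(13, 14) = 1

Step 2: Check divisibility.
Does 1 divide 14? 14 = 1 x 14, so yes.

By the theorem on linear Diophantine equations, 13i + 14j = 14 has integer solutions if and only if gcd(13, 14) divides 14. Since 1 | 14, solutions exist.

Yes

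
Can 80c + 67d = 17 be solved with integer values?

Step 1: Compute gcd(80, 67).
gcd(80, 67) = 1

Step 2: Check divisibility.
Does 1 divide 17? 17 = 1 x 17, so yes.

By the theorem on linear Diophantine equations, 80c + 67d = 17 has integer solutions if and only if gcd(80, 67) divides 17. Since 1 | 17, solutions exist.

Yes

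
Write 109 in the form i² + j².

We need to find integers i, j > 0 such that i² + j² = 109.
Trying i = 3: j² = 109 - 3² = 109 - 9 = 100
j = 10
Check: 3² + 10² = 9 + 100 = 109 ✓

109 = 3² + 10²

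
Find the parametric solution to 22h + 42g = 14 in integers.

Step 1: Compute gcd(22, 42) = 2.
Since 2 divides 14, solutions exist.

Step 2: Find a particular solution using extended Euclidean algorithm.
We get h₀ = 14, g₀ = -7.
Check: 22*14 + 42*-7 = 14 = 14 ✓

Step 3: Write the general solution.
h = 14 + (42/2)t = 14 + 21t
g = -7 - (22/2)t = -7 - 11t
for any integer t.

h = 14 + 21t, g = -7 - 11t for integer t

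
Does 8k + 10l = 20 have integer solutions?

Step 1: Compute gcd(8, 10).
gcd(8, 10) = 2

Step 2: Check divisibility.
Does 2 divide 20? 20 = 2 x 10, so yes.

By the theorem on linear Diophantine equations, 8k + 10l = 20 has integer solutions if and only if gcd(8, 10) divides 20. Since 2 | 20, solutions exist.

Yes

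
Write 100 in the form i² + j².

We need to find integers i, j > 0 such that i² + j² = 100.
Trying i = 6: j² = 100 - 6² = 100 - 36 = 64
j = 8
Check: 6² + 8² = 36 + 64 = 100 ✓

100 = 6² + 8²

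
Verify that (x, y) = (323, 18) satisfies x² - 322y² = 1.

Compute x² = 323² = 104329
Compute 322y² = 322·18² = 322·324 = 104328
x² - 322y² = 104329 - 104328 = 1
Since this equals 1, (323, 18) is a solution.

Yes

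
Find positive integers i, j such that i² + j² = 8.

Search for i with 8 - i² a perfect square.
i = 2: 8 - 2² = 8 - 4 = 4 = 2² ✓
So i = 2, j = 2.

i = 2, j = 2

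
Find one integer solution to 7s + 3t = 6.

Step 1: Check solvability.
gcd(7, 3) = 1
Since 1 divides 6, solutions exist.

Step 2: Apply extended Euclidean algorithm to find gcd.
We find integers such that 7*x0 + 3*y0 = 1

Step 3: Scale the particular solution.
Multiply by 6/1 = 6:
s = 6, t = -12

Step 4: Verify.
7*(6) + 3*(-12) = 6 = 6 ✓

s = 6, t = -12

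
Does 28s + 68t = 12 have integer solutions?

Step 1: Compute gcd(28, 68).
gcd(28, 68) = 4

Step 2: Check divisibility.
Does 4 divide 12? 12 = 4 x 3, so yes.

By the theorem on linear Diophantine equations, 28s + 68t = 12 has integer solutions if and only if gcd(28, 68) divides 12. Since 4 | 12, solutions exist.

Yes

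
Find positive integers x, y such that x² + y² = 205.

Search for x with 205 - x² a perfect square.
x = 3: 205 - 3² = 205 - 9 = 196 = 14² ✓
So x = 3, y = 14.

x = 3, y = 14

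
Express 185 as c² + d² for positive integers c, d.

We need to find integers c, d > 0 such that c² + d² = 185.
Trying c = 4: d² = 185 - 4² = 185 - 16 = 169
d = 13
Check: 4² + 13² = 16 + 169 = 185 ✓

185 = 4² + 13²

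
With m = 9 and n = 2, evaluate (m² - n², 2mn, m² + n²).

a = m² - n² = 81 - 4 = 77
b = 2mn = 2·9·2 = 36
c = m² + n² = 81 + 4 = 85
Verify: 77² + 36² = 5929 + 1296 = 7225 = 85² ✓

(77, 36, 85)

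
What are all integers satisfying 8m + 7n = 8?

Step 1: Compute gcd(8, 7) = 1.
Since 1 divides 8, solutions exist.

Step 2: Find a particular solution using extended Euclidean algorithm.
We get m₀ = 8, n₀ = -8.
Check: 8*8 + 7*-8 = 8 = 8 ✓

Step 3: Write the general solution.
m = 8 + (7/1)t = 8 + 7t
n = -8 - (8/1)t = -8 - 8t
for any integer t.

m = 8 + 7t, n = -8 - 8t for integer t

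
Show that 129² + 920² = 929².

Compute a² + b² = 129² + 920² = 16641 + 846400 = 863041
Compute c² = 929² = 863041
Since 863041 = 863041, confirmed.

Yes, it is a Pythagorean triple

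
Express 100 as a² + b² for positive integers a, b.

We need to find integers a, b > 0 such that a² + b² = 100.
Trying a = 6: b² = 100 - 6² = 100 - 36 = 64
b = 8
Check: 6² + 8² = 36 + 64 = 100 ✓

100 = 6² + 8²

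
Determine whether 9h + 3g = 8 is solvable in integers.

Step 1: Compute gcd(9, 3).
gcd(9, 3) = 3

Step 2: Check divisibility.
Does 3 divide 8? 8 = 3 x 2 + 2, so no.

By the theorem on linear Diophantine equations, 9h + 3g = 8 has integer solutions if and only if gcd(9, 3) divides 8. Since 3 does not divide 8, no solutions exist.

No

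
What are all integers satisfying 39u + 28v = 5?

Step 1: Compute gcd(39, 28) = 1.
Since 1 divides 5, solutions exist.

Step 2: Find a particular solution using extended Euclidean algorithm.
We get u₀ = -25, v₀ = 35.
Check: 39*-25 + 28*35 = 5 = 5 ✓

Step 3: Write the general solution.
u = -25 + (28/1)t = -25 + 28t
v = 35 - (39/1)t = 35 - 39t
for any integer t.

u = -25 + 28t, v = 35 - 39t for integer t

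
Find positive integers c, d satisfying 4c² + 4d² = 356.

Try small values of c and check whether (356 - 4c²)/4 is a perfect square.
c = 5: 4·5² = 100, so 4d² = 356 - 100 = 256, giving d² = 64, d = 8.
Check: 4·5² + 4·8² = 100 + 256 = 356 ✓

c = 5, d = 8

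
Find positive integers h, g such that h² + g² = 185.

Search for h with 185 - h² a perfect square.
h = 4: 185 - 4² = 185 - 16 = 169 = 13² ✓
So h = 4, g = 13.

h = 4, g = 13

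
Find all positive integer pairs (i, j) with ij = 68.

The positive divisors of 68 are: 1, 2, 4, 17, 34, 68.
Each divisor d gives the pair (d, 68/d):
(1, 68), (2, 34), (4, 17), (17, 4), (34, 2), (68, 1)

(1, 68), (2, 34), (4, 17), (17, 4), (34, 2), (68, 1)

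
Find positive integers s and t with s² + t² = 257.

We need to find integers s, t > 0 such that s² + t² = 257.
Trying s = 1: t² = 257 - 1² = 257 - 1 = 256
t = 16
Check: 1² + 16² = 1 + 256 = 257 ✓

257 = 1² + 16²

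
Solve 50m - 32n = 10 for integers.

Step 1: Check solvability.
gcd(50, 32) = 2
Since 2 divides 10, solutions exist.

Step 2: Apply extended Euclidean algorithm to find gcd.
We find integers such that 50*x0 + 32*y0 = 2

Step 3: Scale the particular solution.
Multiply by 10/2 = 5:
m = -35, n = -55

Step 4: Verify.
50*(-35) - 32*(-55) = 10 = 10 ✓

m = -35, n = -55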